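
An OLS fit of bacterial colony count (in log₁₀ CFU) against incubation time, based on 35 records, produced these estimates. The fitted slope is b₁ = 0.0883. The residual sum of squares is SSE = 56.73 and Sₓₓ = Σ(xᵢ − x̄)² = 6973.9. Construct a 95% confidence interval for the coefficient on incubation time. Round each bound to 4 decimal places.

MSE = SSE/(n − 2) = 56.73/33 = 1.71909.
SE(b₁) = √(MSE/Sₓₓ) = √(1.71909/6973.9) = 0.0157004.
df = n − 2 = 33.
t* = t_{0.025, 33} = 2.034515.
Margin = t* × SE = 2.034515 × 0.0157004 = 0.031943.
CI: 0.0883 ± 0.031943 → (0.0564, 0.1202).
With 95% confidence, each one-unit increase in incubation time is associated with a change of between 0.0564 and 0.1202 log₁₀ CFU in bacterial colony count.

(0.0564, 0.1202)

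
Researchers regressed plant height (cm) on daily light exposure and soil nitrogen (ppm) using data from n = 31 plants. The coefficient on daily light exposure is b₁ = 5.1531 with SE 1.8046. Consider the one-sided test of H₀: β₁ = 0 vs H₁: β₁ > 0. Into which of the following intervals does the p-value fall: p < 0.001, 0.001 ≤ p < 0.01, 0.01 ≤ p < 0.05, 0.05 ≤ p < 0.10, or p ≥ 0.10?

t = 5.1531 / 1.8046 = 2.856.
df = n − k − 1 = 31 − 2 − 1 = 28.
One-sided p = P(T_{28} > t) ≈ 0.0040.
So 0.001 ≤ p < 0.01.

0.001 ≤ p < 0.01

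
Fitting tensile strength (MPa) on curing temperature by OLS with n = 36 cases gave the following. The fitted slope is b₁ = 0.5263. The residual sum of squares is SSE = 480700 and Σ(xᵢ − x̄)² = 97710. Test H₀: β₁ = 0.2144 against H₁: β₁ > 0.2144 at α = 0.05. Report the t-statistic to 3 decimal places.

MSE = SSE/(n − 2) = 480700/34 = 14138.2.
SE(b₁) = √(MSE/Sₓₓ) = √(14138.2/97710) = 0.380389.
t = (0.5263 − 0.2144) / 0.380389 = 0.820.
df = n − 2 = 34.
One-sided p ≈ 0.2090, which is ≥ 0.05, so fail to reject H₀.
The data do not give significant evidence that the true slope on curing temperature exceeds 0.2144 MPa per unit.

t = 0.820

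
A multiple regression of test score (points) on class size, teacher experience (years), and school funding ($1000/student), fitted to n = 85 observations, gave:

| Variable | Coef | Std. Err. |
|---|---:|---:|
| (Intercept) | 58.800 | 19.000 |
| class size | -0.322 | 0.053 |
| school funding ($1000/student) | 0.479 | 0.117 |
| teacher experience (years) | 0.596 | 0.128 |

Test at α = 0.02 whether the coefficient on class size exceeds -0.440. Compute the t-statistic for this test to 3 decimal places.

Read off: b = -0.322, SE = 0.053 for class size.
H₀: β₁ = -0.440 vs H₁: β₁ > -0.440.
t = (-0.322 − (-0.440)) / 0.053 = 2.226.
df = n − k − 1 = 85 − 3 − 1 = 81.
One-sided p ≈ 0.0144, which is < 0.02, so reject H₀.
There is evidence that the true slope on class size exceeds -0.440 points per unit, holding the other predictors fixed.

t = 2.226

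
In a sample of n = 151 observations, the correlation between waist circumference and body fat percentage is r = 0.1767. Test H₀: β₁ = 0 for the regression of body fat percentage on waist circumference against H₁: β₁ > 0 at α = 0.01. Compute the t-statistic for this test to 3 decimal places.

t = 2.191

t = r·√(n − 2)/√(1 − r²) = 0.1767·√149/√0.968777 = 2.191.
df = n − 2 = 149.
One-sided p ≈ 0.0150, which is ≥ 0.01, so fail to reject H₀.
The data do not give significant evidence of a linear association between waist circumference and body fat percentage.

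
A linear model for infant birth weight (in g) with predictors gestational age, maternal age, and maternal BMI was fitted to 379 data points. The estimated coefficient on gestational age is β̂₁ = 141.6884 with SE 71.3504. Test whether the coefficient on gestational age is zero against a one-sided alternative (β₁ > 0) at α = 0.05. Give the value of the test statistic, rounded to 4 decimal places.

t = 1.9858

H₀: β₁ = 0 vs H₁: β₁ > 0.
t = (β̂₁ − β₁⁰)/SE = 141.6884 / 71.3504 = 1.9858.
df = n − k − 1 = 379 − 3 − 1 = 375.
One-sided p ≈ 0.0239, which is < 0.05, so reject H₀.
There is evidence that the true slope on gestational age is positive, holding the other predictors fixed.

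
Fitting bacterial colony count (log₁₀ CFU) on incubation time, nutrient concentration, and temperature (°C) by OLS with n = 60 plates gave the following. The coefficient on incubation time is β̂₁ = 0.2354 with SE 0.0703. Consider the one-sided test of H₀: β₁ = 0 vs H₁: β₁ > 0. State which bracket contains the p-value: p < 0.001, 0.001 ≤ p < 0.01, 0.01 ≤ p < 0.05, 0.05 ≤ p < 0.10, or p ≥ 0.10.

p < 0.001

t = 0.2354 / 0.0703 = 3.349.
df = n − k − 1 = 60 − 3 − 1 = 56.
One-sided p = P(T_{56} > t) ≈ 0.0007.
So p < 0.001.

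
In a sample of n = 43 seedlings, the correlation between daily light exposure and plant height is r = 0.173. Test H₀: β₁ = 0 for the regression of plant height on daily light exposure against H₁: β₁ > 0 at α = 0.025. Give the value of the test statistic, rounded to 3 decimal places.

t = r·√(n − 2)/√(1 − r²) = 0.173·√41/√0.970071 = 1.125.
df = n − 2 = 41.
One-sided p ≈ 0.1336, which is ≥ 0.025, so fail to reject H₀.
The data do not give significant evidence of a linear association between daily light exposure and plant height.

t = 1.125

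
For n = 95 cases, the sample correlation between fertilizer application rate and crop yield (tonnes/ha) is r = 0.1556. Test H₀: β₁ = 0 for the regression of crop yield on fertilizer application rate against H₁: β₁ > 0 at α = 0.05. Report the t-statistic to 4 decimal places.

t = 1.5191

t = r·√(n − 2)/√(1 − r²) = 0.1556·√93/√0.975789 = 1.5191.
df = n − 2 = 93.
One-sided p ≈ 0.0661, which is ≥ 0.05, so fail to reject H₀.
The data do not give significant evidence of a linear association between fertilizer application rate and crop yield.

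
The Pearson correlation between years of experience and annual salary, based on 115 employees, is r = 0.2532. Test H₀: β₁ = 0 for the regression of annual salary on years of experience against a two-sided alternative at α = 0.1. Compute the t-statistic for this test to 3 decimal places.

t = 2.782

t = r·√(n − 2)/√(1 − r²) = 0.2532·√113/√0.93589 = 2.782.
df = n − 2 = 113.
Two-sided p ≈ 0.0063, which is < 0.1, so reject H₀.
There is evidence of a linear association between years of experience and annual salary.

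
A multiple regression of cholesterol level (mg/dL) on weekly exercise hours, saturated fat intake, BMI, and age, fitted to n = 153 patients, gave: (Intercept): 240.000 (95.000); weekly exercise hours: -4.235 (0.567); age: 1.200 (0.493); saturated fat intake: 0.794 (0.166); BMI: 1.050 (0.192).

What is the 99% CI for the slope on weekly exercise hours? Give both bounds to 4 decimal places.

(-5.7146, -2.7554)

Read off: b = -4.235, SE = 0.567 for weekly exercise hours.
df = n − k − 1 = 153 − 4 − 1 = 148.
t* = t_{0.005, 148} = 2.609456.
Margin = t* × SE = 2.609456 × 0.567 = 1.479562.
CI: -4.235 ± 1.479562 → (-5.7146, -2.7554).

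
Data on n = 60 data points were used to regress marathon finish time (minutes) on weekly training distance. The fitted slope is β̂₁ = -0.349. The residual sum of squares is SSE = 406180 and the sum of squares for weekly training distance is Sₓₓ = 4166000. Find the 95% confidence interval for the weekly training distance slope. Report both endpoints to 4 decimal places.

MSE = SSE/(n − 2) = 406180/58 = 7003.1.
SE(β̂₁) = √(MSE/Sₓₓ) = √(7003.1/4166000) = 0.0410002.
df = n − 2 = 58.
t* = t_{0.025, 58} = 2.001717.
Margin = t* × SE = 2.001717 × 0.0410002 = 0.082071.
CI: -0.349 ± 0.082071 → (-0.4311, -0.2669).
With 95% confidence, each one-unit increase in weekly training distance is associated with a change of between -0.4311 and -0.2669 minutes in marathon finish time.

(-0.4311, -0.2669)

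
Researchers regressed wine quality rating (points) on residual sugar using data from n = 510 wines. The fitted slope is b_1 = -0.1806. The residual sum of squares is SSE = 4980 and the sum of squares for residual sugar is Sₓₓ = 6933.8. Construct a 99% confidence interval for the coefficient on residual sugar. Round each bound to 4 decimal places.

(-0.2778, -0.0834)

MSE = SSE/(n − 2) = 4980/508 = 9.80315.
SE(b_1) = √(MSE/Sₓₓ) = √(9.80315/6933.8) = 0.0376008.
df = n − 2 = 508.
t* = t_{0.005, 508} = 2.585542.
Margin = t* × SE = 2.585542 × 0.0376008 = 0.097218.
CI: -0.1806 ± 0.097218 → (-0.2778, -0.0834).
With 99% confidence, each one-unit increase in residual sugar is associated with a change of between -0.2778 and -0.0834 points in wine quality rating.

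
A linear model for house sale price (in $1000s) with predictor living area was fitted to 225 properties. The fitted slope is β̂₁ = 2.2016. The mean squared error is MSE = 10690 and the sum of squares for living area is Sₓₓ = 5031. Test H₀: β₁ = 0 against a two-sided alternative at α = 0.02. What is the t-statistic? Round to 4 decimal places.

SE(β̂₁) = √(MSE/Sₓₓ) = √(10690/5031) = 1.45768.
t = 2.2016 / 1.45768 = 1.5103.
df = n − 2 = 223.
Two-sided p ≈ 0.1324, which is ≥ 0.02, so fail to reject H₀.
The data do not give significant evidence of an association between living area and house sale price.

t = 1.5103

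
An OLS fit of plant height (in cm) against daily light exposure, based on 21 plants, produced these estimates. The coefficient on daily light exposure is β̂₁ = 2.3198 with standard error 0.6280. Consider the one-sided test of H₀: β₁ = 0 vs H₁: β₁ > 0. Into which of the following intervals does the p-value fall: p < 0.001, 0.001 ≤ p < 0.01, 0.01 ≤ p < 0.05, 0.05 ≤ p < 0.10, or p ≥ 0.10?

t = 2.3198 / 0.6280 = 3.694.
df = n − 2 = 21 − 2 = 19.
One-sided p = P(T_{19} > t) ≈ 0.0008.
So p < 0.001.

p < 0.001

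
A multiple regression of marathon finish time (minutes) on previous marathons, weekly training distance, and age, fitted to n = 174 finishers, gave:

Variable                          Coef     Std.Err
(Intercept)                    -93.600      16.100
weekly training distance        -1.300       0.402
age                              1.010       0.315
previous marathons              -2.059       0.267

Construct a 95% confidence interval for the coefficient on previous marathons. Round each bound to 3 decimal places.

(-2.586, -1.532)

Read off: b = -2.059, SE = 0.267 for previous marathons.
df = n − k − 1 = 174 − 3 − 1 = 170.
t* = t_{0.025, 170} = 1.974017.
Margin = t* × SE = 1.974017 × 0.267 = 0.52706.
CI: -2.059 ± 0.52706 → (-2.586, -1.532).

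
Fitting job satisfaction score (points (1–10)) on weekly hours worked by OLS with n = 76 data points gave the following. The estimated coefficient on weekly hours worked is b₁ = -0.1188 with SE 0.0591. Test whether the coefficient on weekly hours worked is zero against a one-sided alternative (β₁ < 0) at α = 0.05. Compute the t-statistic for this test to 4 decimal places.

H₀: β₁ = 0 vs H₁: β₁ < 0.
t = (b₁ − β₁⁰)/SE = -0.1188 / 0.0591 = -2.0102.
df = n − 2 = 76 − 2 = 74.
One-sided p ≈ 0.0240, which is < 0.05, so reject H₀.
There is evidence that the true slope on weekly hours worked is negative.

t = -2.0102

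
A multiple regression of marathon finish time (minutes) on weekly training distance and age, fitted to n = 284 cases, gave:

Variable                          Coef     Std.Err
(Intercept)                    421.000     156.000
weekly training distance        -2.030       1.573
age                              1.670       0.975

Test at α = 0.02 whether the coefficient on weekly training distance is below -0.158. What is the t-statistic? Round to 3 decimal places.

t = -1.190

Read off: b = -2.030, SE = 1.573 for weekly training distance.
H₀: β₁ = -0.158 vs H₁: β₁ < -0.158.
t = (-2.030 − (-0.158)) / 1.573 = -1.190.
df = n − k − 1 = 284 − 2 − 1 = 281.
One-sided p ≈ 0.1175, which is ≥ 0.02, so fail to reject H₀.
The data do not give significant evidence that the true slope on weekly training distance is below -0.158 minutes per unit, holding the other predictors fixed.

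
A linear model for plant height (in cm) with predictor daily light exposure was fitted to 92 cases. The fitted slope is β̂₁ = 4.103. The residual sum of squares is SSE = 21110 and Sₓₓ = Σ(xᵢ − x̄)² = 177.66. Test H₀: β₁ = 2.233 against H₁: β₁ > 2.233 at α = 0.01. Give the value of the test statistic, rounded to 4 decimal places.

MSE = SSE/(n − 2) = 21110/90 = 234.556.
SE(β̂₁) = √(MSE/Sₓₓ) = √(234.556/177.66) = 1.14902.
t = (4.103 − 2.233) / 1.14902 = 1.6275.
df = n − 2 = 90.
One-sided p ≈ 0.0536, which is ≥ 0.01, so fail to reject H₀.
The data do not give significant evidence that the true slope on daily light exposure exceeds 2.233 cm per unit.

t = 1.6275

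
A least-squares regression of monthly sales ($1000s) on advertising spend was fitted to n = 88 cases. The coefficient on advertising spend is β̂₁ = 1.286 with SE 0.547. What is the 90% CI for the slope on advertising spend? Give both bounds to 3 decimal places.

df = n − 2 = 88 − 2 = 86.
t* = t_{0.05, 86} = 1.662765.
Margin = t* × SE = 1.662765 × 0.547 = 0.90953.
CI: 1.286 ± 0.90953 → (0.376, 2.196).
With 90% confidence, each one-unit increase in advertising spend is associated with a change of between 0.376 and 2.196 $1000s in monthly sales.

(0.376, 2.196)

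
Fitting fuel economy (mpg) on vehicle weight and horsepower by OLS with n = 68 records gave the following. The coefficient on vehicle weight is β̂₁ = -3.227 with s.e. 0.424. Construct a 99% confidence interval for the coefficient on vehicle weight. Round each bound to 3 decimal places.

df = n − k − 1 = 68 − 2 − 1 = 65.
t* = t_{0.005, 65} = 2.653604.
Margin = t* × SE = 2.653604 × 0.424 = 1.12513.
CI: -3.227 ± 1.12513 → (-4.352, -2.102).
With 99% confidence, each one-unit increase in vehicle weight is associated with a change of between -4.352 and -2.102 mpg in fuel economy, holding the other predictors fixed.

(-4.352, -2.102)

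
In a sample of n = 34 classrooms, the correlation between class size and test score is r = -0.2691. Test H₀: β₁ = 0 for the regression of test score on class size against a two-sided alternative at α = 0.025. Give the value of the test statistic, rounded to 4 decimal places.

t = -1.5806

t = r·√(n − 2)/√(1 − r²) = -0.2691·√32/√0.927585 = -1.5806.
df = n − 2 = 32.
Two-sided p ≈ 0.1238, which is ≥ 0.025, so fail to reject H₀.
The data do not give significant evidence of a linear association between class size and test score.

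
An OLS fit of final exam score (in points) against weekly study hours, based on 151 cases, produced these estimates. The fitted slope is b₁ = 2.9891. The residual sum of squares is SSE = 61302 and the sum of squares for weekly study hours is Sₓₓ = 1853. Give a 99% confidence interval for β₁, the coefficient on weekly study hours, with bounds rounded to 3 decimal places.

MSE = SSE/(n − 2) = 61302/149 = 411.423.
SE(b₁) = √(MSE/Sₓₓ) = √(411.423/1853) = 0.471201.
df = n − 2 = 149.
t* = t_{0.005, 149} = 2.609228.
Margin = t* × SE = 2.609228 × 0.471201 = 1.22947.
CI: 2.9891 ± 1.22947 → (1.760, 4.219).
With 99% confidence, each one-unit increase in weekly study hours is associated with a change of between 1.760 and 4.219 points in final exam score.

(1.760, 4.219)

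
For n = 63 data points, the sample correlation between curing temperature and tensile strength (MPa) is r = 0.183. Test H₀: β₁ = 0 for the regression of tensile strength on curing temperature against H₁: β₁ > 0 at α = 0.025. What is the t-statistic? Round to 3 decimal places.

t = r·√(n − 2)/√(1 − r²) = 0.183·√61/√0.966511 = 1.454.
df = n − 2 = 61.
One-sided p ≈ 0.0756, which is ≥ 0.025, so fail to reject H₀.
The data do not give significant evidence of a linear association between curing temperature and tensile strength.

t = 1.454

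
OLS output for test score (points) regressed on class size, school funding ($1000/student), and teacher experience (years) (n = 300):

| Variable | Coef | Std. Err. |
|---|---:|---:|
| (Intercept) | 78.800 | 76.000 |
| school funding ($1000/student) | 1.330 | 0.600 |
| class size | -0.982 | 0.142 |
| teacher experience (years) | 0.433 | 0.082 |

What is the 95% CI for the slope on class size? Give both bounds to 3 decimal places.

Read off: b = -0.982, SE = 0.142 for class size.
df = n − k − 1 = 300 − 3 − 1 = 296.
t* = t_{0.025, 296} = 1.968011.
Margin = t* × SE = 1.968011 × 0.142 = 0.27946.
CI: -0.982 ± 0.27946 → (-1.261, -0.703).

(-1.261, -0.703)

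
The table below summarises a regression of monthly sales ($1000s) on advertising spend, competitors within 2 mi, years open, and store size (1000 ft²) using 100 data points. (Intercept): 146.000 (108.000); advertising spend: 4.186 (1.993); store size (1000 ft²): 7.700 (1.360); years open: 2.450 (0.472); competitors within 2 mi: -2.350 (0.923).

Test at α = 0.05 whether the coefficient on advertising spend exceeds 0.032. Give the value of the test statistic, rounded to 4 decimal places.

t = 2.0843

Read off: b = 4.186, SE = 1.993 for advertising spend.
H₀: β₁ = 0.032 vs H₁: β₁ > 0.032.
t = (4.186 − 0.032) / 1.993 = 2.0843.
df = n − k − 1 = 100 − 4 − 1 = 95.
One-sided p ≈ 0.0199, which is < 0.05, so reject H₀.
There is evidence that the true slope on advertising spend exceeds 0.032 $1000s per unit, holding the other predictors fixed.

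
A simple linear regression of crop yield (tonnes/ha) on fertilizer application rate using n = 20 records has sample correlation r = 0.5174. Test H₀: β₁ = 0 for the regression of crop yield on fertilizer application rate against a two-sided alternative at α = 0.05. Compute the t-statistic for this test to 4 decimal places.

t = r·√(n − 2)/√(1 − r²) = 0.5174·√18/√0.732297 = 2.5652.
df = n − 2 = 18.
Two-sided p ≈ 0.0195, which is < 0.05, so reject H₀.
There is evidence of a linear association between fertilizer application rate and crop yield.

t = 2.5652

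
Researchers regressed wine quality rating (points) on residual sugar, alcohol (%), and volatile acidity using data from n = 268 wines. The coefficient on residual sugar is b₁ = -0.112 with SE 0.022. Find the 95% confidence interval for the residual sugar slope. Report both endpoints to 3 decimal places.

df = n − k − 1 = 268 − 3 − 1 = 264.
t* = t_{0.025, 264} = 1.96899.
Margin = t* × SE = 1.96899 × 0.022 = 0.04332.
CI: -0.112 ± 0.04332 → (-0.155, -0.069).
With 95% confidence, each one-unit increase in residual sugar is associated with a change of between -0.155 and -0.069 points in wine quality rating, holding the other predictors fixed.

(-0.155, -0.069)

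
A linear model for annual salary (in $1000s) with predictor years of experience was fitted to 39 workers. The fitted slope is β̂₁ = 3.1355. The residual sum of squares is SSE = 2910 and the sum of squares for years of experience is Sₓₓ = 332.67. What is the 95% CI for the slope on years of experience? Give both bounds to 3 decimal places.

(2.150, 4.121)

MSE = SSE/(n − 2) = 2910/37 = 78.6486.
SE(β̂₁) = √(MSE/Sₓₓ) = √(78.6486/332.67) = 0.486227.
df = n − 2 = 37.
t* = t_{0.025, 37} = 2.026192.
Margin = t* × SE = 2.026192 × 0.486227 = 0.98519.
CI: 3.1355 ± 0.98519 → (2.150, 4.121).
With 95% confidence, each one-unit increase in years of experience is associated with a change of between 2.150 and 4.121 $1000s in annual salary.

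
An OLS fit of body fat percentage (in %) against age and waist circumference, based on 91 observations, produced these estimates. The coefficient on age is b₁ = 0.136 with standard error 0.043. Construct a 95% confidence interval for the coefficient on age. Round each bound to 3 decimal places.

df = n − k − 1 = 91 − 2 − 1 = 88.
t* = t_{0.025, 88} = 1.98729.
Margin = t* × SE = 1.98729 × 0.043 = 0.08545.
CI: 0.136 ± 0.08545 → (0.051, 0.221).
With 95% confidence, each one-unit increase in age is associated with a change of between 0.051 and 0.221 % in body fat percentage, holding the other predictors fixed.

(0.051, 0.221)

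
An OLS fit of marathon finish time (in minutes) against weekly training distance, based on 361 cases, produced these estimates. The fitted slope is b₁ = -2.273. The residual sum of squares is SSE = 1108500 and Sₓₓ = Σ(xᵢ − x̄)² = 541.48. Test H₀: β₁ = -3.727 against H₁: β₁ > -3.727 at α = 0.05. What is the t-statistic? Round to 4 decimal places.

t = 0.6089

MSE = SSE/(n − 2) = 1108500/359 = 3087.74.
SE(b₁) = √(MSE/Sₓₓ) = √(3087.74/541.48) = 2.38797.
t = (-2.273 − (-3.727)) / 2.38797 = 0.6089.
df = n − 2 = 359.
One-sided p ≈ 0.2715, which is ≥ 0.05, so fail to reject H₀.
The data do not give significant evidence that the true slope on weekly training distance exceeds -3.727 minutes per unit.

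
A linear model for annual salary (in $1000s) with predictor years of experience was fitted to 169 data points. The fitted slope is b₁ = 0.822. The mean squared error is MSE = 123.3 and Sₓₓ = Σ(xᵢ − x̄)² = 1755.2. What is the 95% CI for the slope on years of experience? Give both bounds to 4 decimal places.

SE(b₁) = √(MSE/Sₓₓ) = √(123.3/1755.2) = 0.265044.
df = n − 2 = 167.
t* = t_{0.025, 167} = 1.974271.
Margin = t* × SE = 1.974271 × 0.265044 = 0.523269.
CI: 0.822 ± 0.523269 → (0.2987, 1.3453).
With 95% confidence, each one-unit increase in years of experience is associated with a change of between 0.2987 and 1.3453 $1000s in annual salary.

(0.2987, 1.3453)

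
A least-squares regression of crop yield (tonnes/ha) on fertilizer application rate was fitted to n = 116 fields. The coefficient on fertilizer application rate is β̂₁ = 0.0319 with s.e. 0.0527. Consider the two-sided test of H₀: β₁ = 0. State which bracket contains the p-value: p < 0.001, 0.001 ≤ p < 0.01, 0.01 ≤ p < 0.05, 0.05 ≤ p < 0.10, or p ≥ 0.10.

p ≥ 0.10

t = 0.0319 / 0.0527 = 0.605.
df = n − 2 = 116 − 2 = 114.
Two-sided p = 2·P(T_{114} > |t|) ≈ 0.5462.
So p ≥ 0.10.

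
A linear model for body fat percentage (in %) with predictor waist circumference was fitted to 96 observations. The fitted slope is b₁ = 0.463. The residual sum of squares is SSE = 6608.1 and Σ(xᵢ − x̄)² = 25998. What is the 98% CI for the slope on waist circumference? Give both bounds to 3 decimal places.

MSE = SSE/(n − 2) = 6608.1/94 = 70.2989.
SE(b₁) = √(MSE/Sₓₓ) = √(70.2989/25998) = 0.0520001.
df = n − 2 = 94.
t* = t_{0.01, 94} = 2.366674.
Margin = t* × SE = 2.366674 × 0.0520001 = 0.12307.
CI: 0.463 ± 0.12307 → (0.340, 0.586).
With 98% confidence, each one-unit increase in waist circumference is associated with a change of between 0.340 and 0.586 % in body fat percentage.

(0.340, 0.586)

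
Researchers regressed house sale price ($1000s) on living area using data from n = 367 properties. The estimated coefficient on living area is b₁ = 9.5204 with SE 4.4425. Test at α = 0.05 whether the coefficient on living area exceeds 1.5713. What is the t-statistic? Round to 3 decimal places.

H₀: β₁ = 1.5713 vs H₁: β₁ > 1.5713.
t = (b₁ − β₁⁰)/SE = (9.5204 − 1.5713) / 4.4425 = 1.789.
df = n − 2 = 367 − 2 = 365.
One-sided p ≈ 0.0372, which is < 0.05, so reject H₀.
There is evidence that the true slope on living area exceeds 1.5713 $1000s per unit.

t = 1.789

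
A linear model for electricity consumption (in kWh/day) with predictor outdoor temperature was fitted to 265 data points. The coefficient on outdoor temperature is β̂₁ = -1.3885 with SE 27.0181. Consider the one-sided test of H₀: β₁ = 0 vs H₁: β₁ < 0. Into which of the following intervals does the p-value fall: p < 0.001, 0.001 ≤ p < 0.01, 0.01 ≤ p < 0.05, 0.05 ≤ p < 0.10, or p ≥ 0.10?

t = -1.3885 / 27.0181 = -0.051.
df = n − 2 = 265 − 2 = 263.
One-sided p = P(T_{263} < t) ≈ 0.4795.
So p ≥ 0.10.

p ≥ 0.10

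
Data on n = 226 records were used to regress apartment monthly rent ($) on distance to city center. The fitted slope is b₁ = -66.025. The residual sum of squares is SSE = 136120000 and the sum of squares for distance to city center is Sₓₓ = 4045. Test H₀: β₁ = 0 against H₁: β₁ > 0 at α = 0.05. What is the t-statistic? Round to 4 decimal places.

MSE = SSE/(n − 2) = 136120000/224 = 607679.
SE(b₁) = √(MSE/Sₓₓ) = √(607679/4045) = 12.2568.
t = -66.025 / 12.2568 = -5.3868.
df = n − 2 = 224.
One-sided p ≈ 1.0000, which is ≥ 0.05, so fail to reject H₀.
The data do not give significant evidence that the true slope on distance to city center is positive.

t = -5.3868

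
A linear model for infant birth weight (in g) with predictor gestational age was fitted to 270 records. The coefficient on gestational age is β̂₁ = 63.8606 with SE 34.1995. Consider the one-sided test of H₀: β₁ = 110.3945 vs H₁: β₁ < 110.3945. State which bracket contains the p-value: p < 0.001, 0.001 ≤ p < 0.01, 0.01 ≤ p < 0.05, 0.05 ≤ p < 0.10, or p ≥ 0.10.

t = (63.8606 − 110.3945) / 34.1995 = -1.361.
df = n − 2 = 270 − 2 = 268.
One-sided p = P(T_{268} < t) ≈ 0.0874.
So 0.05 ≤ p < 0.10.

0.05 ≤ p < 0.10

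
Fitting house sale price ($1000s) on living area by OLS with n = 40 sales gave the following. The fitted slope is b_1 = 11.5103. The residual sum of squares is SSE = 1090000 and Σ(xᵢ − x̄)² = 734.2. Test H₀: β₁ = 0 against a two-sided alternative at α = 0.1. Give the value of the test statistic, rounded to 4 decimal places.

MSE = SSE/(n − 2) = 1090000/38 = 28684.2.
SE(b_1) = √(MSE/Sₓₓ) = √(28684.2/734.2) = 6.25049.
t = 11.5103 / 6.25049 = 1.8415.
df = n − 2 = 38.
Two-sided p ≈ 0.0734, which is < 0.1, so reject H₀.
There is evidence that living area is associated with house sale price.

t = 1.8415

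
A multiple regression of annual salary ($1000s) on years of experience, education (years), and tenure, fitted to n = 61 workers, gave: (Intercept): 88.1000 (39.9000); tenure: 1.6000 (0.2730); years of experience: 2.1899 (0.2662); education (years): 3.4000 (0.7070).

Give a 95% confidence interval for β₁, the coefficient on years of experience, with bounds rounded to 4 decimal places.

Read off: b = 2.1899, SE = 0.2662 for years of experience.
df = n − k − 1 = 61 − 3 − 1 = 57.
t* = t_{0.025, 57} = 2.002465.
Margin = t* × SE = 2.002465 × 0.2662 = 0.533056.
CI: 2.1899 ± 0.533056 → (1.6568, 2.7230).

(1.6568, 2.7230)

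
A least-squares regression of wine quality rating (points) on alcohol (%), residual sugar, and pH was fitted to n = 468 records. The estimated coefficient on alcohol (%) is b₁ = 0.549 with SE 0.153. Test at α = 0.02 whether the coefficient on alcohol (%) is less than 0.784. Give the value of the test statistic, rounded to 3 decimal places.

H₀: β₁ = 0.784 vs H₁: β₁ < 0.784.
t = (b₁ − β₁⁰)/SE = (0.549 − 0.784) / 0.153 = -1.536.
df = n − k − 1 = 468 − 3 − 1 = 464.
One-sided p ≈ 0.0626, which is ≥ 0.02, so fail to reject H₀.
The data do not give significant evidence that the true slope on alcohol (%) is below 0.784 points per unit, holding the other predictors fixed.

t = -1.536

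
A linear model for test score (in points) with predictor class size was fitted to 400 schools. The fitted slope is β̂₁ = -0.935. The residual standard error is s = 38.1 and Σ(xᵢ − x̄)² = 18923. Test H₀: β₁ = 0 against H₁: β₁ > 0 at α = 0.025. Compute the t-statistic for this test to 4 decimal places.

t = -3.3758

SE(β̂₁) = s/√Sₓₓ = 38.1/√18923 = 0.276968.
t = -0.935 / 0.276968 = -3.3758.
df = n − 2 = 398.
One-sided p ≈ 0.9996, which is ≥ 0.025, so fail to reject H₀.
The data do not give significant evidence that the true slope on class size is positive.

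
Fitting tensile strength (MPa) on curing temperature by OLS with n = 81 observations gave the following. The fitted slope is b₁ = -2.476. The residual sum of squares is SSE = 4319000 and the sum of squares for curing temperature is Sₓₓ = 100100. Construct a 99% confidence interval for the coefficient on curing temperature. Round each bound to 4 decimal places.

MSE = SSE/(n − 2) = 4319000/79 = 54670.9.
SE(b₁) = √(MSE/Sₓₓ) = √(54670.9/100100) = 0.739028.
df = n − 2 = 79.
t* = t_{0.005, 79} = 2.639505.
Margin = t* × SE = 2.639505 × 0.739028 = 1.950668.
CI: -2.476 ± 1.950668 → (-4.4267, -0.5253).
With 99% confidence, each one-unit increase in curing temperature is associated with a change of between -4.4267 and -0.5253 MPa in tensile strength.

(-4.4267, -0.5253)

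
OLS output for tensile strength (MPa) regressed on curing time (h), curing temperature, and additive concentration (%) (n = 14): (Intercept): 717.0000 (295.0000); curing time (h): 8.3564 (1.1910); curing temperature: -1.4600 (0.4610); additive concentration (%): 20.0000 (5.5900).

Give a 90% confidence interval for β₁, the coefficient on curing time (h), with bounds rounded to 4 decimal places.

Read off: b = 8.3564, SE = 1.1910 for curing time (h).
df = n − k − 1 = 14 − 3 − 1 = 10.
t* = t_{0.05, 10} = 1.812461.
Margin = t* × SE = 1.812461 × 1.1910 = 2.158641.
CI: 8.3564 ± 2.158641 → (6.1978, 10.5150).

(6.1978, 10.5150)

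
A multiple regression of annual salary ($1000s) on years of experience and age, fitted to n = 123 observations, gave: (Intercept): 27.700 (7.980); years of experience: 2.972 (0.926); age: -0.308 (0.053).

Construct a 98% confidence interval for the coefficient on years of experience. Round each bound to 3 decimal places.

Read off: b = 2.972, SE = 0.926 for years of experience.
df = n − k − 1 = 123 − 2 − 1 = 120.
t* = t_{0.01, 120} = 2.357825.
Margin = t* × SE = 2.357825 × 0.926 = 2.18335.
CI: 2.972 ± 2.18335 → (0.789, 5.155).

(0.789, 5.155)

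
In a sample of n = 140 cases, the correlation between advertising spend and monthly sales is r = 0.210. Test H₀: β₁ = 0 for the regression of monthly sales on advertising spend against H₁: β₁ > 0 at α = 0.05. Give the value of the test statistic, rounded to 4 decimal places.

t = 2.5232

t = r·√(n − 2)/√(1 − r²) = 0.210·√138/√0.9559 = 2.5232.
df = n − 2 = 138.
One-sided p ≈ 0.0064, which is < 0.05, so reject H₀.
There is evidence of a linear association between advertising spend and monthly sales.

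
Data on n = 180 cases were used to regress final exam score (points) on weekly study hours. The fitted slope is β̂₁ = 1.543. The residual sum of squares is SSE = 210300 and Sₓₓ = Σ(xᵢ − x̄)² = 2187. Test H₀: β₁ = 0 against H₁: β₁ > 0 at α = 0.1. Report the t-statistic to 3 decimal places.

MSE = SSE/(n − 2) = 210300/178 = 1181.46.
SE(β̂₁) = √(MSE/Sₓₓ) = √(1181.46/2187) = 0.734996.
t = 1.543 / 0.734996 = 2.099.
df = n − 2 = 178.
One-sided p ≈ 0.0186, which is < 0.1, so reject H₀.
There is evidence that the true slope on weekly study hours is positive.

t = 2.099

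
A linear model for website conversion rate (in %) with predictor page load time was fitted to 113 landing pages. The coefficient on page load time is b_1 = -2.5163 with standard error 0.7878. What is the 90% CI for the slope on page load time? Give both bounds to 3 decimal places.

df = n − 2 = 113 − 2 = 111.
t* = t_{0.05, 111} = 1.658697.
Margin = t* × SE = 1.658697 × 0.7878 = 1.30672.
CI: -2.5163 ± 1.30672 → (-3.823, -1.210).
With 90% confidence, each one-unit increase in page load time is associated with a change of between -3.823 and -1.210 % in website conversion rate.

(-3.823, -1.210)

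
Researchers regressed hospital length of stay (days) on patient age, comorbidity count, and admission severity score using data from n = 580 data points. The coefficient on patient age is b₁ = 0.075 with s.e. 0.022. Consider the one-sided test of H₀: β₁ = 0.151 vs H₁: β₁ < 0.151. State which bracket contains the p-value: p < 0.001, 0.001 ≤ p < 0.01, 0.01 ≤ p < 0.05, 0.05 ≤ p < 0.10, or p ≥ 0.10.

p < 0.001

t = (0.075 − 0.151) / 0.022 = -3.455.
df = n − k − 1 = 580 − 3 − 1 = 576.
One-sided p = P(T_{576} < t) ≈ 0.0003.
So p < 0.001.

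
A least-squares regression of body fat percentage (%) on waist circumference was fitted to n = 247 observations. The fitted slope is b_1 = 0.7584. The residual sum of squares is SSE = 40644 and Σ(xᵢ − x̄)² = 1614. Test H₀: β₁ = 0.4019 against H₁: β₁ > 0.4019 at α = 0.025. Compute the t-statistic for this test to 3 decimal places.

t = 1.112

MSE = SSE/(n − 2) = 40644/245 = 165.894.
SE(b_1) = √(MSE/Sₓₓ) = √(165.894/1614) = 0.3206.
t = (0.7584 − 0.4019) / 0.3206 = 1.112.
df = n − 2 = 245.
One-sided p ≈ 0.1336, which is ≥ 0.025, so fail to reject H₀.
The data do not give significant evidence that the true slope on waist circumference exceeds 0.4019 % per unit.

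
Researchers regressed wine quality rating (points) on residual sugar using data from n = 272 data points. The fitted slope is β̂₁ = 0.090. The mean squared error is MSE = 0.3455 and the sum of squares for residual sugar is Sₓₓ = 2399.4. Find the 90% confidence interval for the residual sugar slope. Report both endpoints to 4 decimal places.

SE(β̂₁) = √(MSE/Sₓₓ) = √(0.3455/2399.4) = 0.0119998.
df = n − 2 = 270.
t* = t_{0.05, 270} = 1.650517.
Margin = t* × SE = 1.650517 × 0.0119998 = 0.019806.
CI: 0.090 ± 0.019806 → (0.0702, 0.1098).
With 90% confidence, each one-unit increase in residual sugar is associated with a change of between 0.0702 and 0.1098 points in wine quality rating.

(0.0702, 0.1098)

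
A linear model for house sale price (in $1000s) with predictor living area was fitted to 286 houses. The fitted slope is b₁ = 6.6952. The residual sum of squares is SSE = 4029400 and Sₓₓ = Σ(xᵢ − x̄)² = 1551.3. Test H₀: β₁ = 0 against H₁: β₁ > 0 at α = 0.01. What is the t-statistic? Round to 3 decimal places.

MSE = SSE/(n − 2) = 4029400/284 = 14188.
SE(b₁) = √(MSE/Sₓₓ) = √(14188/1551.3) = 3.02422.
t = 6.6952 / 3.02422 = 2.214.
df = n − 2 = 284.
One-sided p ≈ 0.0138, which is ≥ 0.01, so fail to reject H₀.
The data do not give significant evidence that the true slope on living area is positive.

t = 2.214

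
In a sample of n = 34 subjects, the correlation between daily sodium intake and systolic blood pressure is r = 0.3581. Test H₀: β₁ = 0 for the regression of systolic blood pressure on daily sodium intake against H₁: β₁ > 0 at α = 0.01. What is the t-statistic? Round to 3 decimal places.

t = 2.170

t = r·√(n − 2)/√(1 − r²) = 0.3581·√32/√0.871764 = 2.170.
df = n − 2 = 32.
One-sided p ≈ 0.0188, which is ≥ 0.01, so fail to reject H₀.
The data do not give significant evidence of a linear association between daily sodium intake and systolic blood pressure.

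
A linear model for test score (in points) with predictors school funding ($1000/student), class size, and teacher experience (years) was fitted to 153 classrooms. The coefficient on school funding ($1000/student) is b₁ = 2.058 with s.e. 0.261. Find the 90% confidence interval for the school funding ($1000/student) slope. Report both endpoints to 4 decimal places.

(1.6260, 2.4900)

df = n − k − 1 = 153 − 3 − 1 = 149.
t* = t_{0.05, 149} = 1.655145.
Margin = t* × SE = 1.655145 × 0.261 = 0.431993.
CI: 2.058 ± 0.431993 → (1.6260, 2.4900).
With 90% confidence, each one-unit increase in school funding ($1000/student) is associated with a change of between 1.6260 and 2.4900 points in test score, holding the other predictors fixed.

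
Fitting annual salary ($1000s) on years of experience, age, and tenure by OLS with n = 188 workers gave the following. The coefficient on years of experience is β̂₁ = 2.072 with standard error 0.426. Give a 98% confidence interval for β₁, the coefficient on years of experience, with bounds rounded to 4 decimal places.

df = n − k − 1 = 188 − 3 − 1 = 184.
t* = t_{0.01, 184} = 2.346785.
Margin = t* × SE = 2.346785 × 0.426 = 0.999730.
CI: 2.072 ± 0.999730 → (1.0723, 3.0717).
With 98% confidence, each one-unit increase in years of experience is associated with a change of between 1.0723 and 3.0717 $1000s in annual salary, holding the other predictors fixed.

(1.0723, 3.0717)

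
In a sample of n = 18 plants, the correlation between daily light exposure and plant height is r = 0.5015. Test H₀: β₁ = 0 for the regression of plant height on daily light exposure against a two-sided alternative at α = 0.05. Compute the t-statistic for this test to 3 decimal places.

t = 2.319

t = r·√(n − 2)/√(1 − r²) = 0.5015·√16/√0.748498 = 2.319.
df = n − 2 = 16.
Two-sided p ≈ 0.0340, which is < 0.05, so reject H₀.
There is evidence of a linear association between daily light exposure and plant height.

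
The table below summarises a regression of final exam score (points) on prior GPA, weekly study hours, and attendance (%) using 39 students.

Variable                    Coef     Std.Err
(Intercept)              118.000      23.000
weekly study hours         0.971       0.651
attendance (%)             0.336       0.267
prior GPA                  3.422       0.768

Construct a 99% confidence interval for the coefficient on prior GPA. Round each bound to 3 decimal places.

Read off: b = 3.422, SE = 0.768 for prior GPA.
df = n − k − 1 = 39 − 3 − 1 = 35.
t* = t_{0.005, 35} = 2.723806.
Margin = t* × SE = 2.723806 × 0.768 = 2.09188.
CI: 3.422 ± 2.09188 → (1.330, 5.514).

(1.330, 5.514)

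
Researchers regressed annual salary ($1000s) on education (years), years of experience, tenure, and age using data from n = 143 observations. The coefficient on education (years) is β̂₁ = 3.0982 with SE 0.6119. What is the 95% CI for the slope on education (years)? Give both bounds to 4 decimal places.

df = n − k − 1 = 143 − 4 − 1 = 138.
t* = t_{0.025, 138} = 1.977304.
Margin = t* × SE = 1.977304 × 0.6119 = 1.209912.
CI: 3.0982 ± 1.209912 → (1.8883, 4.3081).
With 95% confidence, each one-unit increase in education (years) is associated with a change of between 1.8883 and 4.3081 $1000s in annual salary, holding the other predictors fixed.

(1.8883, 4.3081)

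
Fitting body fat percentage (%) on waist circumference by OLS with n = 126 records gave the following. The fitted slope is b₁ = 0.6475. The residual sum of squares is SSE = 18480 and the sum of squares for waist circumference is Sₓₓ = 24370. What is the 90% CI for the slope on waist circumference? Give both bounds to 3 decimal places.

MSE = SSE/(n − 2) = 18480/124 = 149.032.
SE(b₁) = √(MSE/Sₓₓ) = √(149.032/24370) = 0.078201.
df = n − 2 = 124.
t* = t_{0.05, 124} = 1.657235.
Margin = t* × SE = 1.657235 × 0.078201 = 0.12960.
CI: 0.6475 ± 0.12960 → (0.518, 0.777).
With 90% confidence, each one-unit increase in waist circumference is associated with a change of between 0.518 and 0.777 % in body fat percentage.

(0.518, 0.777)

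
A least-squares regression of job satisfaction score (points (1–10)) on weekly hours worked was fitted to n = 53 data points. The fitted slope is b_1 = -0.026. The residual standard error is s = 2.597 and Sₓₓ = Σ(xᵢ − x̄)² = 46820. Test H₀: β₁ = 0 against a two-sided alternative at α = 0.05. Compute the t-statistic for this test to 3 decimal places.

SE(b_1) = s/√Sₓₓ = 2.597/√46820 = 0.0120021.
t = -0.026 / 0.0120021 = -2.166.
df = n − 2 = 51.
Two-sided p ≈ 0.0350, which is < 0.05, so reject H₀.
There is evidence that weekly hours worked is associated with job satisfaction score.

t = -2.166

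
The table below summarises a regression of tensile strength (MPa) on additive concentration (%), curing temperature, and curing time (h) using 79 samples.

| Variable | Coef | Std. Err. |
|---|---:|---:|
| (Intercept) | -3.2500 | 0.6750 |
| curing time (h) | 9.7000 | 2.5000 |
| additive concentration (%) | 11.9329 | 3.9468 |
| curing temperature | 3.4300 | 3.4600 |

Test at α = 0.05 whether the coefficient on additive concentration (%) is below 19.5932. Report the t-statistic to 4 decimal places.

t = -1.9409

Read off: b = 11.9329, SE = 3.9468 for additive concentration (%).
H₀: β₁ = 19.5932 vs H₁: β₁ < 19.5932.
t = (11.9329 − 19.5932) / 3.9468 = -1.9409.
df = n − k − 1 = 79 − 3 − 1 = 75.
One-sided p ≈ 0.0280, which is < 0.05, so reject H₀.
There is evidence that the true slope on additive concentration (%) is below 19.5932 MPa per unit, holding the other predictors fixed.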